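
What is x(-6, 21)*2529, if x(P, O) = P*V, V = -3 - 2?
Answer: 75870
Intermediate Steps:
V = -5
x(P, O) = -5*P (x(P, O) = P*(-5) = -5*P)
x(-6, 21)*2529 = -5*(-6)*2529 = 30*2529 = 75870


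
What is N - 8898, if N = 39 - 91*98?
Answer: -17777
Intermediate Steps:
N = -8879 (N = 39 - 8918 = -8879)
N - 8898 = -8879 - 8898 = -17777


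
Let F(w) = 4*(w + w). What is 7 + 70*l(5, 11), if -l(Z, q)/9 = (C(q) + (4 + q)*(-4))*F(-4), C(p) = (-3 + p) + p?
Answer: -826553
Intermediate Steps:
F(w) = 8*w (F(w) = 4*(2*w) = 8*w)
C(p) = -3 + 2*p
l(Z, q) = -5472 - 576*q (l(Z, q) = -9*((-3 + 2*q) + (4 + q)*(-4))*8*(-4) = -9*((-3 + 2*q) + (-16 - 4*q))*(-32) = -9*(-19 - 2*q)*(-32) = -9*(608 + 64*q) = -5472 - 576*q)
7 + 70*l(5, 11) = 7 + 70*(-5472 - 576*11) = 7 + 70*(-5472 - 6336) = 7 + 70*(-11808) = 7 - 826560 = -826553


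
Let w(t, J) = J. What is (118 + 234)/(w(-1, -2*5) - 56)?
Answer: -16/3 ≈ -5.3333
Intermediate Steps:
(118 + 234)/(w(-1, -2*5) - 56) = (118 + 234)/(-2*5 - 56) = 352/(-10 - 56) = 352/(-66) = 352*(-1/66) = -16/3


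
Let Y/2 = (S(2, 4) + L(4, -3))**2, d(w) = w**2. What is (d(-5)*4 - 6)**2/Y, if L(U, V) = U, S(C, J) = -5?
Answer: 4418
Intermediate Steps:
Y = 2 (Y = 2*(-5 + 4)**2 = 2*(-1)**2 = 2*1 = 2)
(d(-5)*4 - 6)**2/Y = ((-5)**2*4 - 6)**2/2 = (25*4 - 6)**2*(1/2) = (100 - 6)**2*(1/2) = 94**2*(1/2) = 8836*(1/2) = 4418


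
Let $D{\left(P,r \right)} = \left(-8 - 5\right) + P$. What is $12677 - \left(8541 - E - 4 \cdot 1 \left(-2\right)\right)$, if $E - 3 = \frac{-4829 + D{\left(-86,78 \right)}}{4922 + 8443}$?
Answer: $\frac{5018717}{1215} \approx 4130.6$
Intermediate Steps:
$D{\left(P,r \right)} = -13 + P$
$E = \frac{3197}{1215}$ ($E = 3 + \frac{-4829 - 99}{4922 + 8443} = 3 + \frac{-4829 - 99}{13365} = 3 - \frac{448}{1215} = \frac{3197}{1215} \approx 2.6313$)
$12677 - \left(8541 - E - 4 \cdot 1 \left(-2\right)\right) = 12677 + \left(\left(-7501 + \left(52 \left(-20\right) + 4 \cdot 1 \left(-2\right)\right)\right) + \frac{3197}{1215}\right) = 12677 + \left(\left(-7501 + \left(-1040 + 4 \left(-2\right)\right)\right) + \frac{3197}{1215}\right) = 12677 + \left(\left(-7501 - 1048\right) + \frac{3197}{1215}\right) = 12677 + \left(-8549 + \frac{3197}{1215}\right) = 12677 - \frac{10383838}{1215} = \frac{5018717}{1215}$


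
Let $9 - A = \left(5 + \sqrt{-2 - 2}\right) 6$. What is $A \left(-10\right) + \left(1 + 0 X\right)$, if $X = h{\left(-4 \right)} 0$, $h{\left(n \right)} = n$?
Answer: $211 + 120 i \approx 211.0 + 120.0 i$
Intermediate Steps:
$A = -21 - 12 i$ ($A = 9 - \left(5 + \sqrt{-2 - 2}\right) 6 = 9 - \left(5 + \sqrt{-4}\right) 6 = 9 - \left(5 + 2 i\right) 6 = 9 - \left(30 + 12 i\right) = -21 - 12 i \approx -21.0 - 12.0 i$)
$X = 0$ ($X = \left(-4\right) 0 = 0$)
$A \left(-10\right) + \left(1 + 0 X\right) = \left(-21 - 12 i\right) \left(-10\right) + \left(1 + 0 \cdot 0\right) = \left(210 + 120 i\right) + \left(1 + 0\right) = \left(210 + 120 i\right) + 1 = 211 + 120 i$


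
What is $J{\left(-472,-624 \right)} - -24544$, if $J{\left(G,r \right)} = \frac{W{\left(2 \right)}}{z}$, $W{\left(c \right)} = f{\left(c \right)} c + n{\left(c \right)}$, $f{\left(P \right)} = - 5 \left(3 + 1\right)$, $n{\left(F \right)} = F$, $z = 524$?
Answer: $\frac{6430509}{262} \approx 24544.0$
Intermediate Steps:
$f{\left(P \right)} = -20$ ($f{\left(P \right)} = \left(-5\right) 4 = -20$)
$W{\left(c \right)} = - 19 c$ ($W{\left(c \right)} = - 20 c + c = - 19 c$)
$J{\left(G,r \right)} = - \frac{19}{262}$ ($J{\left(G,r \right)} = \frac{\left(-19\right) 2}{524} = \left(-38\right) \frac{1}{524} = - \frac{19}{262}$)
$J{\left(-472,-624 \right)} - -24544 = - \frac{19}{262} - -24544 = - \frac{19}{262} + 24544 = \frac{6430509}{262}$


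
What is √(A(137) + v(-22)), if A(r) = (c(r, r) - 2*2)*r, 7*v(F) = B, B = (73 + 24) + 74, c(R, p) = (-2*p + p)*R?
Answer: 8*I*√1969093/7 ≈ 1603.7*I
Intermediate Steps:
c(R, p) = -R*p (c(R, p) = (-p)*R = -R*p)
B = 171 (B = 97 + 74 = 171)
v(F) = 171/7 (v(F) = (⅐)*171 = 171/7)
A(r) = r*(-4 - r²) (A(r) = (-r*r - 2*2)*r = (-r² - 4)*r = (-4 - r²)*r = r*(-4 - r²))
√(A(137) + v(-22)) = √(-1*137*(4 + 137²) + 171/7) = √(-1*137*(4 + 18769) + 171/7) = √(-1*137*18773 + 171/7) = √(-2571901 + 171/7) = √(-18003136/7) = 8*I*√1969093/7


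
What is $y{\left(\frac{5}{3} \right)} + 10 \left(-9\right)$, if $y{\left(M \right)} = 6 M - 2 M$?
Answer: $- \frac{250}{3} \approx -83.333$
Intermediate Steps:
$y{\left(M \right)} = 4 M$
$y{\left(\frac{5}{3} \right)} + 10 \left(-9\right) = 4 \cdot \frac{5}{3} + 10 \left(-9\right) = 4 \cdot 5 \cdot \frac{1}{3} - 90 = 4 \cdot \frac{5}{3} - 90 = \frac{20}{3} - 90 = - \frac{250}{3}$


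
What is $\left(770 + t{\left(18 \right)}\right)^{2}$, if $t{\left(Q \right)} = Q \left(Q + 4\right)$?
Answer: $1359556$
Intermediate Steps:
$t{\left(Q \right)} = Q \left(4 + Q\right)$
$\left(770 + t{\left(18 \right)}\right)^{2} = \left(770 + 18 \left(4 + 18\right)\right)^{2} = \left(770 + 18 \cdot 22\right)^{2} = \left(770 + 396\right)^{2} = 1166^{2} = 1359556$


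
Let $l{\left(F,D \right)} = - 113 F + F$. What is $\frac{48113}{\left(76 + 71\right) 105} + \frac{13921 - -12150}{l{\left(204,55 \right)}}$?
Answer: $\frac{33184759}{16793280} \approx 1.9761$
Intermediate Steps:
$l{\left(F,D \right)} = - 112 F$
$\frac{48113}{\left(76 + 71\right) 105} + \frac{13921 - -12150}{l{\left(204,55 \right)}} = \frac{48113}{\left(76 + 71\right) 105} + \frac{13921 - -12150}{\left(-112\right) 204} = \frac{48113}{147 \cdot 105} + \frac{13921 + 12150}{-22848} = \frac{48113}{15435} + 26071 \left(- \frac{1}{22848}\right) = 48113 \cdot \frac{1}{15435} - \frac{26071}{22848} = \frac{48113}{15435} - \frac{26071}{22848} = \frac{33184759}{16793280}$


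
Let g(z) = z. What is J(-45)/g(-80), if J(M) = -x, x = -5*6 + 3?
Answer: -27/80 ≈ -0.33750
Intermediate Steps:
x = -27 (x = -30 + 3 = -27)
J(M) = 27 (J(M) = -1*(-27) = 27)
J(-45)/g(-80) = 27/(-80) = 27*(-1/80) = -27/80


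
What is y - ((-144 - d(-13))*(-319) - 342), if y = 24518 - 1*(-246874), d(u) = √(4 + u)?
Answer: 225798 - 957*I ≈ 2.258e+5 - 957.0*I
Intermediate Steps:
y = 271392 (y = 24518 + 246874 = 271392)
y - ((-144 - d(-13))*(-319) - 342) = 271392 - ((-144 - √(4 - 13))*(-319) - 342) = 271392 - ((-144 - √(-9))*(-319) - 342) = 271392 - ((-144 - 3*I)*(-319) - 342) = 271392 - ((45936 + 957*I) - 342) = 271392 - (45594 + 957*I) = 271392 + (-45594 - 957*I) = 225798 - 957*I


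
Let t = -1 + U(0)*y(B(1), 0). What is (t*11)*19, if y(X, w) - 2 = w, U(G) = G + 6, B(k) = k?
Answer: 2299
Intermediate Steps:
U(G) = 6 + G
y(X, w) = 2 + w
t = 11 (t = -1 + (6 + 0)*(2 + 0) = -1 + 6*2 = -1 + 12 = 11)
(t*11)*19 = (11*11)*19 = 121*19 = 2299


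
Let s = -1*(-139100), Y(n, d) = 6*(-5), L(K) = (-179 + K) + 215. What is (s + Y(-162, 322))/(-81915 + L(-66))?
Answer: -27814/16389 ≈ -1.6971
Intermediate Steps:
L(K) = 36 + K
Y(n, d) = -30
s = 139100
(s + Y(-162, 322))/(-81915 + L(-66)) = (139100 - 30)/(-81915 + (36 - 66)) = 139070/(-81915 - 30) = 139070/(-81945) = 139070*(-1/81945) = -27814/16389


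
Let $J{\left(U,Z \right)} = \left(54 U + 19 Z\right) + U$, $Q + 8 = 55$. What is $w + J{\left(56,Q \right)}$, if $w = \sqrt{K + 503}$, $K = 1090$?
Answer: $3973 + 3 \sqrt{177} \approx 4012.9$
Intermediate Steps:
$Q = 47$ ($Q = -8 + 55 = 47$)
$J{\left(U,Z \right)} = 19 Z + 55 U$ ($J{\left(U,Z \right)} = \left(19 Z + 54 U\right) + U = 19 Z + 55 U$)
$w = 3 \sqrt{177}$ ($w = \sqrt{1090 + 503} = \sqrt{1593} = 3 \sqrt{177} \approx 39.912$)
$w + J{\left(56,Q \right)} = 3 \sqrt{177} + \left(19 \cdot 47 + 55 \cdot 56\right) = 3 \sqrt{177} + \left(893 + 3080\right) = 3 \sqrt{177} + 3973 = 3973 + 3 \sqrt{177}$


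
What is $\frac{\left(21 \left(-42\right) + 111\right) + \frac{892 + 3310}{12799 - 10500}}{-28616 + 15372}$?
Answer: $\frac{160757}{2767996} \approx 0.058077$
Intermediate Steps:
$\frac{\left(21 \left(-42\right) + 111\right) + \frac{892 + 3310}{12799 - 10500}}{-28616 + 15372} = \frac{\left(-882 + 111\right) + \frac{4202}{2299}}{-13244} = \left(-771 + 4202 \cdot \frac{1}{2299}\right) \left(- \frac{1}{13244}\right) = \left(-771 + \frac{382}{209}\right) \left(- \frac{1}{13244}\right) = \left(- \frac{160757}{209}\right) \left(- \frac{1}{13244}\right) = \frac{160757}{2767996}$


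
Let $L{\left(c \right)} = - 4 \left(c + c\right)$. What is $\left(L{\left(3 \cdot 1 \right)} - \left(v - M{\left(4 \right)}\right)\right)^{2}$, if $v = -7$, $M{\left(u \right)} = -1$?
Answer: $324$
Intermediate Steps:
$L{\left(c \right)} = - 8 c$ ($L{\left(c \right)} = - 4 \cdot 2 c = - 8 c$)
$\left(L{\left(3 \cdot 1 \right)} - \left(v - M{\left(4 \right)}\right)\right)^{2} = \left(- 8 \cdot 3 \cdot 1 - -6\right)^{2} = \left(\left(-8\right) 3 + \left(-1 + 7\right)\right)^{2} = \left(-24 + 6\right)^{2} = \left(-18\right)^{2} = 324$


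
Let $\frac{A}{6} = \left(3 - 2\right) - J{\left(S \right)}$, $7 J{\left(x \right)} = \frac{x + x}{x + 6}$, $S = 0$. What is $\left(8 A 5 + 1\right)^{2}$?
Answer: $58081$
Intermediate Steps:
$J{\left(x \right)} = \frac{2 x}{7 \left(6 + x\right)}$ ($J{\left(x \right)} = \frac{\left(x + x\right) \frac{1}{x + 6}}{7} = \frac{2 x \frac{1}{6 + x}}{7} = \frac{2 x}{7 \left(6 + x\right)}$)
$A = 6$ ($A = 6 \left(\left(3 - 2\right) - \frac{2}{7} \cdot 0 \frac{1}{6 + 0}\right) = 6 \left(1 - \frac{2}{7} \cdot 0 \cdot \frac{1}{6}\right) = 6 \left(1 - 0\right) = 6 \left(1 + 0\right) = 6 \cdot 1 = 6$)
$\left(8 A 5 + 1\right)^{2} = \left(8 \cdot 6 \cdot 5 + 1\right)^{2} = \left(48 \cdot 5 + 1\right)^{2} = \left(240 + 1\right)^{2} = 241^{2} = 58081$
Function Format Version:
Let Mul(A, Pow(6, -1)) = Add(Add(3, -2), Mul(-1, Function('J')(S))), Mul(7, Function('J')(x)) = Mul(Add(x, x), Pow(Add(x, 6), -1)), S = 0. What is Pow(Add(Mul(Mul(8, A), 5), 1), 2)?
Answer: 58081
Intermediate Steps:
Function('J')(x) = Mul(Rational(2, 7), x, Pow(Add(6, x), -1)) (Function('J')(x) = Mul(Rational(1, 7), Mul(Add(x, x), Pow(Add(x, 6), -1))) = Mul(Rational(1, 7), Mul(Mul(2, x), Pow(Add(6, x), -1))) = Mul(Rational(1, 7), Mul(2, x, Pow(Add(6, x), -1))) = Mul(Rational(2, 7), x, Pow(Add(6, x), -1)))
A = 6 (A = Mul(6, Add(Add(3, -2), Mul(-1, Mul(Rational(2, 7), 0, Pow(Add(6, 0), -1))))) = Mul(6, Add(1, Mul(-1, Mul(Rational(2, 7), 0, Pow(6, -1))))) = Mul(6, Add(1, Mul(-1, Mul(Rational(2, 7), 0, Rational(1, 6))))) = Mul(6, Add(1, Mul(-1, 0))) = Mul(6, Add(1, 0)) = Mul(6, 1) = 6)
Pow(Add(Mul(Mul(8, A), 5), 1), 2) = Pow(Add(Mul(Mul(8, 6), 5), 1), 2) = Pow(Add(Mul(48, 5), 1), 2) = Pow(Add(240, 1), 2) = Pow(241, 2) = 58081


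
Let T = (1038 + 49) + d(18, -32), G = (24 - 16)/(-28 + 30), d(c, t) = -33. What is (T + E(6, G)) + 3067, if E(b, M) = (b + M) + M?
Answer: 4135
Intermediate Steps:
G = 4 (G = 8/2 = 8*(½) = 4)
T = 1054 (T = (1038 + 49) - 33 = 1087 - 33 = 1054)
E(b, M) = b + 2*M (E(b, M) = (M + b) + M = b + 2*M)
(T + E(6, G)) + 3067 = (1054 + (6 + 2*4)) + 3067 = (1054 + (6 + 8)) + 3067 = (1054 + 14) + 3067 = 1068 + 3067 = 4135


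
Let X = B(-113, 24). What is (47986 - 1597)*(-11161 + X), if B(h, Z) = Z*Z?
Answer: -491027565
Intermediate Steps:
B(h, Z) = Z**2
X = 576 (X = 24**2 = 576)
(47986 - 1597)*(-11161 + X) = (47986 - 1597)*(-11161 + 576) = 46389*(-10585) = -491027565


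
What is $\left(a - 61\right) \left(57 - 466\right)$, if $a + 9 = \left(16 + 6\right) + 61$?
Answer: $-5317$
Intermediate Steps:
$a = 74$ ($a = -9 + \left(\left(16 + 6\right) + 61\right) = -9 + \left(22 + 61\right) = -9 + 83 = 74$)
$\left(a - 61\right) \left(57 - 466\right) = \left(74 - 61\right) \left(57 - 466\right) = 13 \left(-409\right) = -5317$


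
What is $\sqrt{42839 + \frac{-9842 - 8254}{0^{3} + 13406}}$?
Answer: $\frac{\sqrt{1924704574607}}{6703} \approx 206.97$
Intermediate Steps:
$\sqrt{42839 + \frac{-9842 - 8254}{0^{3} + 13406}} = \sqrt{42839 - \frac{18096}{0 + 13406}} = \sqrt{42839 - \frac{18096}{13406}} = \sqrt{42839 - \frac{9048}{6703}} = \sqrt{\frac{287140769}{6703}} = \frac{\sqrt{1924704574607}}{6703}$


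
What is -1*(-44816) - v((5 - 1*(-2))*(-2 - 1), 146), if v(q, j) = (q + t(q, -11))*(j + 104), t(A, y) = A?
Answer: 55316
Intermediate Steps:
v(q, j) = 2*q*(104 + j) (v(q, j) = (q + q)*(j + 104) = (2*q)*(104 + j) = 2*q*(104 + j))
-1*(-44816) - v((5 - 1*(-2))*(-2 - 1), 146) = -1*(-44816) - 2*(5 - 1*(-2))*(-2 - 1)*(104 + 146) = 44816 - 2*(5 + 2)*(-3)*250 = 44816 - 2*7*(-3)*250 = 44816 - 2*(-21)*250 = 44816 - 1*(-10500) = 44816 + 10500 = 55316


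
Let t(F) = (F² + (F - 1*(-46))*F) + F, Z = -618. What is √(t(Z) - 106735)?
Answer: √628067 ≈ 792.51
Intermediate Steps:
t(F) = F + F² + F*(46 + F) (t(F) = (F² + (F + 46)*F) + F = (F² + (46 + F)*F) + F = (F² + F*(46 + F)) + F = F + F² + F*(46 + F))
√(t(Z) - 106735) = √(-618*(47 + 2*(-618)) - 106735) = √(-618*(47 - 1236) - 106735) = √(-618*(-1189) - 106735) = √(734802 - 106735) = √628067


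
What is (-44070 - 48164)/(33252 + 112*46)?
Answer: -46117/19202 ≈ -2.4017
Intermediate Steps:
(-44070 - 48164)/(33252 + 112*46) = -92234/(33252 + 5152) = -92234/38404 = -92234*1/38404 = -46117/19202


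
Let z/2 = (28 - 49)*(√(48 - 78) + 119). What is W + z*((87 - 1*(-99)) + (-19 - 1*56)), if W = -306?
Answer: -555084 - 4662*I*√30 ≈ -5.5508e+5 - 25535.0*I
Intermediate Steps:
z = -4998 - 42*I*√30 (z = 2*((28 - 49)*(√(48 - 78) + 119)) = 2*(-21*(√(-30) + 119)) = 2*(-21*(I*√30 + 119)) = 2*(-21*(119 + I*√30)) = 2*(-2499 - 21*I*√30) = -4998 - 42*I*√30 ≈ -4998.0 - 230.04*I)
W + z*((87 - 1*(-99)) + (-19 - 1*56)) = -306 + (-4998 - 42*I*√30)*((87 - 1*(-99)) + (-19 - 1*56)) = -306 + (-4998 - 42*I*√30)*((87 + 99) + (-19 - 56)) = -306 + (-4998 - 42*I*√30)*(186 - 75) = -306 + (-4998 - 42*I*√30)*111 = -306 + (-554778 - 4662*I*√30) = -555084 - 4662*I*√30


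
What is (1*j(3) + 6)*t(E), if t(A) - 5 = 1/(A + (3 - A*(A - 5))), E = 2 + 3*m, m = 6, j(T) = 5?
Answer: 15224/277 ≈ 54.960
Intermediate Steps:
E = 20 (E = 2 + 3*6 = 2 + 18 = 20)
t(A) = 5 + 1/(3 + A - A*(-5 + A)) (t(A) = 5 + 1/(A + (3 - A*(A - 5))) = 5 + 1/(A + (3 - A*(-5 + A))) = 5 + 1/(3 + A - A*(-5 + A)))
(1*j(3) + 6)*t(E) = (1*5 + 6)*((16 - 5*20² + 30*20)/(3 - 1*20² + 6*20)) = (5 + 6)*((16 - 5*400 + 600)/(3 - 1*400 + 120)) = 11*((16 - 2000 + 600)/(3 - 400 + 120)) = 11*(-1384/(-277)) = 11*(-1/277*(-1384)) = 11*(1384/277) = 15224/277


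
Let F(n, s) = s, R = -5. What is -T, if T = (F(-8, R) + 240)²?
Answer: -55225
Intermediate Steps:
T = 55225 (T = (-5 + 240)² = 235² = 55225)
-T = -1*55225 = -55225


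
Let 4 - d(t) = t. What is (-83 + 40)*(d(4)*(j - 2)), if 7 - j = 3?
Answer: 0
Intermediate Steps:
j = 4 (j = 7 - 1*3 = 7 - 3 = 4)
d(t) = 4 - t
(-83 + 40)*(d(4)*(j - 2)) = (-83 + 40)*((4 - 1*4)*(4 - 2)) = -43*(4 - 4)*2 = -0*2 = -43*0 = 0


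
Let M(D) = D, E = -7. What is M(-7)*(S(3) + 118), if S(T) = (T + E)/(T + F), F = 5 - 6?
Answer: -812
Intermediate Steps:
F = -1
S(T) = (-7 + T)/(-1 + T) (S(T) = (T - 7)/(T - 1) = (-7 + T)/(-1 + T))
M(-7)*(S(3) + 118) = -7*((-7 + 3)/(-1 + 3) + 118) = -7*(-4/2 + 118) = -7*((½)*(-4) + 118) = -7*(-2 + 118) = -7*116 = -812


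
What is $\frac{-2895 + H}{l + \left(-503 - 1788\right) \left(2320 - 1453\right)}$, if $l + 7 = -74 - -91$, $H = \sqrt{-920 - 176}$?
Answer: $\frac{2895}{1986287} - \frac{2 i \sqrt{274}}{1986287} \approx 0.0014575 - 1.6667 \cdot 10^{-5} i$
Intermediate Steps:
$H = 2 i \sqrt{274}$ ($H = \sqrt{-1096} = 2 i \sqrt{274} \approx 33.106 i$)
$l = 10$ ($l = -7 - -17 = -7 + \left(-74 + 91\right) = -7 + 17 = 10$)
$\frac{-2895 + H}{l + \left(-503 - 1788\right) \left(2320 - 1453\right)} = \frac{-2895 + 2 i \sqrt{274}}{10 + \left(-503 - 1788\right) \left(2320 - 1453\right)} = \frac{-2895 + 2 i \sqrt{274}}{10 - 1986297} = \frac{-2895 + 2 i \sqrt{274}}{-1986287} = \left(-2895 + 2 i \sqrt{274}\right) \left(- \frac{1}{1986287}\right) = \frac{2895}{1986287} - \frac{2 i \sqrt{274}}{1986287}$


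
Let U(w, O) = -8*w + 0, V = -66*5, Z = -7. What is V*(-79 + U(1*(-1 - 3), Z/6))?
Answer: 15510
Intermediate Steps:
V = -330
U(w, O) = -8*w
V*(-79 + U(1*(-1 - 3), Z/6)) = -330*(-79 - 8*(-1 - 3)) = -330*(-79 - 8*(-4)) = -330*(-79 + 32) = -330*(-47) = 15510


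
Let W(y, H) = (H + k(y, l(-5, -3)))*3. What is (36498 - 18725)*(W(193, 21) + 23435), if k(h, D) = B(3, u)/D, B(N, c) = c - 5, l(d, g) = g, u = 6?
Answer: 417612181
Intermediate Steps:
B(N, c) = -5 + c
k(h, D) = 1/D (k(h, D) = (-5 + 6)/D = 1/D)
W(y, H) = -1 + 3*H (W(y, H) = (H + 1/(-3))*3 = (H - 1/3)*3 = (-1/3 + H)*3 = -1 + 3*H)
(36498 - 18725)*(W(193, 21) + 23435) = (36498 - 18725)*((-1 + 3*21) + 23435) = 17773*((-1 + 63) + 23435) = 17773*(62 + 23435) = 17773*23497 = 417612181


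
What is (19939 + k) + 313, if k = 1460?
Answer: 21712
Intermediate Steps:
(19939 + k) + 313 = (19939 + 1460) + 313 = 21399 + 313 = 21712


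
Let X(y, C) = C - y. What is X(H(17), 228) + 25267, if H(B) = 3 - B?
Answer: 25509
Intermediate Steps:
X(H(17), 228) + 25267 = (228 - (3 - 1*17)) + 25267 = (228 - (3 - 17)) + 25267 = (228 - 1*(-14)) + 25267 = (228 + 14) + 25267 = 242 + 25267 = 25509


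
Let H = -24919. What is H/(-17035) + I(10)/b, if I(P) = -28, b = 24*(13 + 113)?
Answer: 2674217/1839780 ≈ 1.4536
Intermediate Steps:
b = 3024 (b = 24*126 = 3024)
H/(-17035) + I(10)/b = -24919/(-17035) - 28/3024 = -24919*(-1/17035) - 28*1/3024 = 24919/17035 - 1/108 = 2674217/1839780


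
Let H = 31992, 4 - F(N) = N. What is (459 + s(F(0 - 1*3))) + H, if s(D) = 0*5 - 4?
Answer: 32447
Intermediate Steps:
F(N) = 4 - N
s(D) = -4 (s(D) = 0 - 4 = -4)
(459 + s(F(0 - 1*3))) + H = (459 - 4) + 31992 = 455 + 31992 = 32447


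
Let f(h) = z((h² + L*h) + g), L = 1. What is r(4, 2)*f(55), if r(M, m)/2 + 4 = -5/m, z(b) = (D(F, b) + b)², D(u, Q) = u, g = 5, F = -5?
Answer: -123323200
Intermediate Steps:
z(b) = (-5 + b)²
r(M, m) = -8 - 10/m (r(M, m) = -8 + 2*(-5/m) = -8 - 10/m)
f(h) = (h + h²)² (f(h) = (-5 + ((h² + 1*h) + 5))² = (-5 + ((h² + h) + 5))² = (-5 + ((h + h²) + 5))² = (-5 + (5 + h + h²))² = (h + h²)²)
r(4, 2)*f(55) = (-8 - 10/2)*(55²*(1 + 55)²) = (-8 - 10*½)*(3025*56²) = (-8 - 5)*(3025*3136) = -13*9486400 = -123323200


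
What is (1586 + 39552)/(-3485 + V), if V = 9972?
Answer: 41138/6487 ≈ 6.3416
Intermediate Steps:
(1586 + 39552)/(-3485 + V) = (1586 + 39552)/(-3485 + 9972) = 41138/6487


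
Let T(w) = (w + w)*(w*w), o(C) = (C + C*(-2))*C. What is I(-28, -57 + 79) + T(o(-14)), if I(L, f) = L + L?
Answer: -15059128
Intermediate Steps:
I(L, f) = 2*L
o(C) = -C² (o(C) = (C - 2*C)*C = (-C)*C = -C²)
T(w) = 2*w³ (T(w) = (2*w)*w² = 2*w³)
I(-28, -57 + 79) + T(o(-14)) = 2*(-28) + 2*(-1*(-14)²)³ = -56 + 2*(-1*196)³ = -56 + 2*(-196)³ = -56 + 2*(-7529536) = -56 - 15059072 = -15059128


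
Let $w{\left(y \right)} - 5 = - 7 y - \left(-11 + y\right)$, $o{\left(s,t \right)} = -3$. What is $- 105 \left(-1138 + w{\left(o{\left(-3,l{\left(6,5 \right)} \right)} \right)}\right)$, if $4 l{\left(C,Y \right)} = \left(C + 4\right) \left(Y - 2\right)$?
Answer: $115290$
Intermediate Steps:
$l{\left(C,Y \right)} = \frac{\left(-2 + Y\right) \left(4 + C\right)}{4}$ ($l{\left(C,Y \right)} = \frac{\left(C + 4\right) \left(Y - 2\right)}{4} = \frac{\left(4 + C\right) \left(-2 + Y\right)}{4} = \frac{\left(-2 + Y\right) \left(4 + C\right)}{4}$)
$w{\left(y \right)} = 16 - 8 y$ ($w{\left(y \right)} = 5 - \left(-11 + 8 y\right) = 16 - 8 y$)
$- 105 \left(-1138 + w{\left(o{\left(-3,l{\left(6,5 \right)} \right)} \right)}\right) = - 105 \left(-1138 + \left(16 - -24\right)\right) = - 105 \left(-1138 + \left(16 + 24\right)\right) = - 105 \left(-1138 + 40\right) = \left(-105\right) \left(-1098\right) = 115290$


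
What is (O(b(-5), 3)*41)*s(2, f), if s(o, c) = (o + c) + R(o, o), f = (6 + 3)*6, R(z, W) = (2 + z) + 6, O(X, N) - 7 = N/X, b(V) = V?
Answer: 86592/5 ≈ 17318.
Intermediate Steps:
O(X, N) = 7 + N/X
R(z, W) = 8 + z
f = 54 (f = 9*6 = 54)
s(o, c) = 8 + c + 2*o (s(o, c) = (o + c) + (8 + o) = (c + o) + (8 + o) = 8 + c + 2*o)
(O(b(-5), 3)*41)*s(2, f) = ((7 + 3/(-5))*41)*(8 + 54 + 2*2) = ((7 + 3*(-⅕))*41)*(8 + 54 + 4) = ((7 - ⅗)*41)*66 = ((32/5)*41)*66 = (1312/5)*66 = 86592/5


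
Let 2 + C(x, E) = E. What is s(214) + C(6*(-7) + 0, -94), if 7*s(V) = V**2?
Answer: 45124/7 ≈ 6446.3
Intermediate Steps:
s(V) = V**2/7
C(x, E) = -2 + E
s(214) + C(6*(-7) + 0, -94) = (1/7)*214**2 + (-2 - 94) = (1/7)*45796 - 96 = 45796/7 - 96 = 45124/7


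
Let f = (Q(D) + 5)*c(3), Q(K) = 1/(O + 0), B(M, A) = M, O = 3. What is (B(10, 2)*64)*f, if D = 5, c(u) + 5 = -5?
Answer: -102400/3 ≈ -34133.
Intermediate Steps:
c(u) = -10 (c(u) = -5 - 5 = -10)
Q(K) = 1/3 (Q(K) = 1/(3 + 0) = 1/3)
f = -160/3 (f = (1/3 + 5)*(-10) = (16/3)*(-10) = -160/3 ≈ -53.333)
(B(10, 2)*64)*f = (10*64)*(-160/3) = 640*(-160/3) = -102400/3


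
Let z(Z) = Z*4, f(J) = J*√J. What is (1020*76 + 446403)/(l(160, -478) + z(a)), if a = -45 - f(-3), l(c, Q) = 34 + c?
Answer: 3667461/314 - 1571769*I*√3/157 ≈ 11680.0 - 17340.0*I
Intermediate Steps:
f(J) = J^(3/2)
a = -45 + 3*I*√3 (a = -45 - (-3)^(3/2) = -45 - (-3)*I*√3 = -45 + 3*I*√3 ≈ -45.0 + 5.1962*I)
z(Z) = 4*Z
(1020*76 + 446403)/(l(160, -478) + z(a)) = (1020*76 + 446403)/((34 + 160) + 4*(-45 + 3*I*√3)) = (77520 + 446403)/(194 + (-180 + 12*I*√3)) = 523923/(14 + 12*I*√3)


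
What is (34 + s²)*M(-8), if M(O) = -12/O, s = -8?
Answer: 147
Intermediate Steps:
(34 + s²)*M(-8) = (34 + (-8)²)*(-12/(-8)) = (34 + 64)*(-12*(-⅛)) = 98*(3/2) = 147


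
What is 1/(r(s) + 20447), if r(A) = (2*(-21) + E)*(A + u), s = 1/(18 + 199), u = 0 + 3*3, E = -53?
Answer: 217/4251369 ≈ 5.1042e-5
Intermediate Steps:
u = 9 (u = 0 + 9 = 9)
s = 1/217 ≈ 0.0046083
r(A) = -855 - 95*A (r(A) = (2*(-21) - 53)*(A + 9) = (-42 - 53)*(9 + A) = -95*(9 + A) = -855 - 95*A)
1/(r(s) + 20447) = 1/((-855 - 95*1/217) + 20447) = 1/((-855 - 95/217) + 20447) = 1/(-185630/217 + 20447) = 1/(4251369/217) = 217/4251369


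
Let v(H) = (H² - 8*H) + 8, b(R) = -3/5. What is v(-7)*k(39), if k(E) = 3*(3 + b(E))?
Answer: 4068/5 ≈ 813.60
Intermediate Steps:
b(R) = -⅗ (b(R) = -3*⅕ = -⅗)
v(H) = 8 + H² - 8*H
k(E) = 36/5 (k(E) = 3*(3 - ⅗) = 3*(12/5) = 36/5)
v(-7)*k(39) = (8 + (-7)² - 8*(-7))*(36/5) = (8 + 49 + 56)*(36/5) = 113*(36/5) = 4068/5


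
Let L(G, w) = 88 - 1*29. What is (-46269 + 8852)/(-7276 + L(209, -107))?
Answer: 37417/7217 ≈ 5.1846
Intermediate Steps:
L(G, w) = 59 (L(G, w) = 88 - 29 = 59)
(-46269 + 8852)/(-7276 + L(209, -107)) = (-46269 + 8852)/(-7276 + 59) = -37417/(-7217) = -37417*(-1/7217) = 37417/7217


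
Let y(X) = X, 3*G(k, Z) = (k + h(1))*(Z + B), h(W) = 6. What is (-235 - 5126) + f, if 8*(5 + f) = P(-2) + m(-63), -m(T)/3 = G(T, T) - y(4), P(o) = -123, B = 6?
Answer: -5786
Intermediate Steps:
G(k, Z) = (6 + Z)*(6 + k)/3 (G(k, Z) = ((k + 6)*(Z + 6))/3 = ((6 + k)*(6 + Z))/3 = ((6 + Z)*(6 + k))/3 = (6 + Z)*(6 + k)/3)
m(T) = -24 - T² - 12*T (m(T) = -3*((12 + 2*T + 2*T + T*T/3) - 1*4) = -3*((12 + 2*T + 2*T + T²/3) - 4) = -3*((12 + 4*T + T²/3) - 4) = -3*(8 + 4*T + T²/3) = -24 - T² - 12*T)
f = -425 (f = -5 + (-123 + (-24 - 1*(-63)² - 12*(-63)))/8 = -5 + (-123 + (-24 - 1*3969 + 756))/8 = -5 + (-123 + (-24 - 3969 + 756))/8 = -5 + (-123 - 3237)/8 = -5 + (⅛)*(-3360) = -5 - 420 = -425)
(-235 - 5126) + f = (-235 - 5126) - 425 = -5361 - 425 = -5786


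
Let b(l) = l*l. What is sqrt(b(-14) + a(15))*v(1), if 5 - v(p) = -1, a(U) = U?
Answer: 6*sqrt(211) ≈ 87.155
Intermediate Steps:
b(l) = l**2
v(p) = 6 (v(p) = 5 - 1*(-1) = 5 + 1 = 6)
sqrt(b(-14) + a(15))*v(1) = sqrt((-14)**2 + 15)*6 = sqrt(196 + 15)*6 = sqrt(211)*6 = 6*sqrt(211)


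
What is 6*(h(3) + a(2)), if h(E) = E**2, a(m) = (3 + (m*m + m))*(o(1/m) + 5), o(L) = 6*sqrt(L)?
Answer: 324 + 162*sqrt(2) ≈ 553.10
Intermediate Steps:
a(m) = (5 + 6*sqrt(1/m))*(3 + m + m**2) (a(m) = (3 + (m*m + m))*(6*sqrt(1/m) + 5) = (3 + (m**2 + m))*(6*sqrt(1/m) + 5) = (3 + (m + m**2))*(5 + 6*sqrt(1/m)) = (3 + m + m**2)*(5 + 6*sqrt(1/m)) = (5 + 6*sqrt(1/m))*(3 + m + m**2))
6*(h(3) + a(2)) = 6*(3**2 + (15 + 5*2 + 5*2**2 + 18*sqrt(1/2) + 6*2*sqrt(1/2) + 6*2**2*sqrt(1/2))) = 6*(9 + (15 + 10 + 5*4 + 18*sqrt(1/2) + 6*2*sqrt(1/2) + 6*4*sqrt(1/2))) = 6*(9 + (15 + 10 + 20 + 18*(sqrt(2)/2) + 6*2*(sqrt(2)/2) + 6*4*(sqrt(2)/2))) = 6*(9 + (15 + 10 + 20 + 9*sqrt(2) + 6*sqrt(2) + 12*sqrt(2))) = 6*(9 + (45 + 27*sqrt(2))) = 6*(54 + 27*sqrt(2)) = 324 + 162*sqrt(2)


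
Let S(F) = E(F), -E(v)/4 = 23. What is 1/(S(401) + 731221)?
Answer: 1/731129 ≈ 1.3677e-6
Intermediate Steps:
E(v) = -92 (E(v) = -4*23 = -92)
S(F) = -92
1/(S(401) + 731221) = 1/(-92 + 731221) = 1/731129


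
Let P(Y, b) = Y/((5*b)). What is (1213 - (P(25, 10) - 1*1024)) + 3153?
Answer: 10779/2 ≈ 5389.5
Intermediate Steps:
P(Y, b) = Y/(5*b) (P(Y, b) = Y*(1/(5*b)) = Y/(5*b))
(1213 - (P(25, 10) - 1*1024)) + 3153 = (1213 - ((⅕)*25/10 - 1*1024)) + 3153 = (1213 - ((⅕)*25*(⅒) - 1024)) + 3153 = (1213 - (½ - 1024)) + 3153 = (1213 - 1*(-2047/2)) + 3153 = (1213 + 2047/2) + 3153 = 4473/2 + 3153 = 10779/2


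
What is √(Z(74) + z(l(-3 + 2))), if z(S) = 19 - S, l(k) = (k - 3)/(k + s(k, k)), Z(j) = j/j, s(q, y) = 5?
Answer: √21 ≈ 4.5826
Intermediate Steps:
Z(j) = 1
l(k) = (-3 + k)/(5 + k) (l(k) = (k - 3)/(k + 5) = (-3 + k)/(5 + k))
√(Z(74) + z(l(-3 + 2))) = √(1 + (19 - (-3 + (-3 + 2))/(5 + (-3 + 2)))) = √(1 + (19 - (-3 - 1)/(5 - 1))) = √(1 + (19 - (-4)/4)) = √(1 + (19 - 1*(-1))) = √(1 + (19 + 1)) = √(1 + 20) = √21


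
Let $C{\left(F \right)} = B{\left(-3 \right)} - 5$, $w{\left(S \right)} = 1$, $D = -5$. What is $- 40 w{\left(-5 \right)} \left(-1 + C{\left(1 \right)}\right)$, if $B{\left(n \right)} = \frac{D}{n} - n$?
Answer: $\frac{160}{3} \approx 53.333$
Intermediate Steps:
$B{\left(n \right)} = - n - \frac{5}{n}$ ($B{\left(n \right)} = - \frac{5}{n} - n = - n - \frac{5}{n}$)
$C{\left(F \right)} = - \frac{1}{3}$ ($C{\left(F \right)} = \left(\left(-1\right) \left(-3\right) - \frac{5}{-3}\right) - 5 = \left(3 - - \frac{5}{3}\right) - 5 = \left(3 + \frac{5}{3}\right) - 5 = \frac{14}{3} - 5 = - \frac{1}{3}$)
$- 40 w{\left(-5 \right)} \left(-1 + C{\left(1 \right)}\right) = - 40 \cdot 1 \left(-1 - \frac{1}{3}\right) = - 40 \cdot 1 \left(- \frac{4}{3}\right) = \left(-40\right) \left(- \frac{4}{3}\right) = \frac{160}{3}$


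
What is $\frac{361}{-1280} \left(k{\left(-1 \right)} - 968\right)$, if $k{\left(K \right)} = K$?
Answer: $\frac{349809}{1280} \approx 273.29$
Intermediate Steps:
$\frac{361}{-1280} \left(k{\left(-1 \right)} - 968\right) = \frac{361}{-1280} \left(-1 - 968\right) = 361 \left(- \frac{1}{1280}\right) \left(-969\right) = \left(- \frac{361}{1280}\right) \left(-969\right) = \frac{349809}{1280}$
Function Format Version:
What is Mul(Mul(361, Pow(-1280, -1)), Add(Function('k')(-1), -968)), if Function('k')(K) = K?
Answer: Rational(349809, 1280) ≈ 273.29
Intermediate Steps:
Mul(Mul(361, Pow(-1280, -1)), Add(Function('k')(-1), -968)) = Mul(Mul(361, Pow(-1280, -1)), Add(-1, -968)) = Mul(Mul(361, Rational(-1, 1280)), -969) = Mul(Rational(-361, 1280), -969) = Rational(349809, 1280)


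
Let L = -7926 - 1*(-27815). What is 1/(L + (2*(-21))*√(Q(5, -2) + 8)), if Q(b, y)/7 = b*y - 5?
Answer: 19889/395743429 + 42*I*√97/395743429 ≈ 5.0257e-5 + 1.0453e-6*I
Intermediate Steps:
Q(b, y) = -35 + 7*b*y (Q(b, y) = 7*(b*y - 5) = 7*(-5 + b*y) = -35 + 7*b*y)
L = 19889 (L = -7926 + 27815 = 19889)
1/(L + (2*(-21))*√(Q(5, -2) + 8)) = 1/(19889 + (2*(-21))*√((-35 + 7*5*(-2)) + 8)) = 1/(19889 - 42*√((-35 - 70) + 8)) = 1/(19889 - 42*√(-105 + 8)) = 1/(19889 - 42*I*√97)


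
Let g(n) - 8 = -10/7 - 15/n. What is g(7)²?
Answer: 961/49 ≈ 19.612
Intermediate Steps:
g(n) = 46/7 - 15/n (g(n) = 8 + (-10/7 - 15/n) = 46/7 - 15/n)
g(7)² = (46/7 - 15/7)² = (31/7)² = 961/49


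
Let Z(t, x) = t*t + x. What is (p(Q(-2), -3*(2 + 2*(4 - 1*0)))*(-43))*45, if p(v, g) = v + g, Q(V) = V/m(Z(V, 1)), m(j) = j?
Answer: 58824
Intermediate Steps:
Z(t, x) = x + t² (Z(t, x) = t² + x = x + t²)
Q(V) = V/(1 + V²)
p(v, g) = g + v
(p(Q(-2), -3*(2 + 2*(4 - 1*0)))*(-43))*45 = ((-3*(2 + 2*(4 - 1*0)) - 2/(1 + (-2)²))*(-43))*45 = ((-3*(2 + 2*(4 + 0)) - 2/(1 + 4))*(-43))*45 = ((-3*(2 + 2*4) - 2/5)*(-43))*45 = ((-3*(2 + 8) - 2*⅕)*(-43))*45 = ((-3*10 - ⅖)*(-43))*45 = ((-30 - ⅖)*(-43))*45 = -152/5*(-43)*45 = (6536/5)*45 = 58824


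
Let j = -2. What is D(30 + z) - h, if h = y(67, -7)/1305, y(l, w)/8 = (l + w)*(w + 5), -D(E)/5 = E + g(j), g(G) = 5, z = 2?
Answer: -16031/87 ≈ -184.26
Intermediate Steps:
D(E) = -25 - 5*E (D(E) = -5*(E + 5) = -5*(5 + E) = -25 - 5*E)
y(l, w) = 8*(5 + w)*(l + w) (y(l, w) = 8*((l + w)*(w + 5)) = 8*((l + w)*(5 + w)) = 8*((5 + w)*(l + w)) = 8*(5 + w)*(l + w))
h = -64/87 (h = (8*(-7)² + 40*67 + 40*(-7) + 8*67*(-7))/1305 = (8*49 + 2680 - 280 - 3752)*(1/1305) = (392 + 2680 - 280 - 3752)*(1/1305) = -960*1/1305 = -64/87 ≈ -0.73563)
D(30 + z) - h = (-25 - 5*(30 + 2)) - 1*(-64/87) = (-25 - 5*32) + 64/87 = (-25 - 160) + 64/87 = -185 + 64/87 = -16031/87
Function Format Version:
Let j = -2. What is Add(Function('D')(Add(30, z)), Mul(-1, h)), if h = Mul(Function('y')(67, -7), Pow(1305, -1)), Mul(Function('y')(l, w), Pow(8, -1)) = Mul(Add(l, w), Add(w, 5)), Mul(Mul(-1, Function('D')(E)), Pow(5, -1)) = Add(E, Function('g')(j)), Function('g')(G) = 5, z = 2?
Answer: Rational(-16031, 87) ≈ -184.26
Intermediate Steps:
Function('D')(E) = Add(-25, Mul(-5, E)) (Function('D')(E) = Mul(-5, Add(E, 5)) = Mul(-5, Add(5, E)) = Add(-25, Mul(-5, E)))
Function('y')(l, w) = Mul(8, Add(5, w), Add(l, w)) (Function('y')(l, w) = Mul(8, Mul(Add(l, w), Add(w, 5))) = Mul(8, Mul(Add(l, w), Add(5, w))) = Mul(8, Mul(Add(5, w), Add(l, w))) = Mul(8, Add(5, w), Add(l, w)))
h = Rational(-64, 87) (h = Mul(Add(Mul(8, Pow(-7, 2)), Mul(40, 67), Mul(40, -7), Mul(8, 67, -7)), Pow(1305, -1)) = Mul(Add(Mul(8, 49), 2680, -280, -3752), Rational(1, 1305)) = Mul(Add(392, 2680, -280, -3752), Rational(1, 1305)) = Mul(-960, Rational(1, 1305)) = Rational(-64, 87) ≈ -0.73563)
Add(Function('D')(Add(30, z)), Mul(-1, h)) = Add(Add(-25, Mul(-5, Add(30, 2))), Mul(-1, Rational(-64, 87))) = Add(Add(-25, Mul(-5, 32)), Rational(64, 87)) = Add(Add(-25, -160), Rational(64, 87)) = Add(-185, Rational(64, 87)) = Rational(-16031, 87)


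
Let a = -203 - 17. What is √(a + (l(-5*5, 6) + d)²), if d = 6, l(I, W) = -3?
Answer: I*√211 ≈ 14.526*I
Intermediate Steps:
a = -220
√(a + (l(-5*5, 6) + d)²) = √(-220 + (-3 + 6)²) = √(-220 + 3²) = √(-220 + 9) = √(-211) = I*√211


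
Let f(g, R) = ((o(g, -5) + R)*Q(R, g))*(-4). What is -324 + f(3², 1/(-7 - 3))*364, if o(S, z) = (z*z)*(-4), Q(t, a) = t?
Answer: -372464/25 ≈ -14899.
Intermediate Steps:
o(S, z) = -4*z² (o(S, z) = z²*(-4) = -4*z²)
f(g, R) = -4*R*(-100 + R) (f(g, R) = ((-4*(-5)² + R)*R)*(-4) = ((-4*25 + R)*R)*(-4) = ((-100 + R)*R)*(-4) = (R*(-100 + R))*(-4) = -4*R*(-100 + R))
-324 + f(3², 1/(-7 - 3))*364 = -324 + (4*(100 - 1/(-7 - 3))/(-7 - 3))*364 = -324 + (4*(100 - 1/(-10))/(-10))*364 = -324 + (4*(-⅒)*(100 - 1*(-⅒)))*364 = -324 + (4*(-⅒)*(100 + ⅒))*364 = -324 + (4*(-⅒)*(1001/10))*364 = -324 - 1001/25*364 = -324 - 364364/25 = -372464/25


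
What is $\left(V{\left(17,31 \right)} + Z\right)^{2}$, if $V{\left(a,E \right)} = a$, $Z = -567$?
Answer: $302500$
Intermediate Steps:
$\left(V{\left(17,31 \right)} + Z\right)^{2} = \left(17 - 567\right)^{2} = \left(-550\right)^{2} = 302500$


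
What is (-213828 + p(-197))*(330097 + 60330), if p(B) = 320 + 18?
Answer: -83352260230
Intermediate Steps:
p(B) = 338
(-213828 + p(-197))*(330097 + 60330) = (-213828 + 338)*(330097 + 60330) = -213490*390427 = -83352260230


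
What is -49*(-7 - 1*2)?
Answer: 441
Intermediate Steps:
-49*(-7 - 1*2) = -49*(-7 - 2) = -49*(-9) = 441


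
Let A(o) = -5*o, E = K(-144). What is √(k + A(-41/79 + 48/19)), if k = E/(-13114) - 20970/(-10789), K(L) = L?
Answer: I*√14601572317665709691/1344125987 ≈ 2.8429*I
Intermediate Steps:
E = -144
k = 138277098/70743473 (k = -144/(-13114) - 20970/(-10789) = -144*(-1/13114) - 20970*(-1/10789) = 72/6557 + 20970/10789 = 138277098/70743473 ≈ 1.9546)
√(k + A(-41/79 + 48/19)) = √(138277098/70743473 - 5*(-41/79 + 48/19)) = √(138277098/70743473 - 5*3013/1501) = √(138277098/70743473 - 15065/1501) = √(-10863246793/1344125987) = I*√14601572317665709691/1344125987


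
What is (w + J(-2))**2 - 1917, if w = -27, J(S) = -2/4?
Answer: -4643/4 ≈ -1160.8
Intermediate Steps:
J(S) = -1/2 (J(S) = -2*1/4 = -1/2)
(w + J(-2))**2 - 1917 = (-27 - 1/2)**2 - 1917 = (-55/2)**2 - 1917 = 3025/4 - 1917 = -4643/4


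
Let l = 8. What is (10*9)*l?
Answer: 720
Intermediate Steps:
(10*9)*l = (10*9)*8 = 90*8 = 720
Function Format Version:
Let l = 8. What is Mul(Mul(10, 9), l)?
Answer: 720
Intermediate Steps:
Mul(Mul(10, 9), l) = Mul(Mul(10, 9), 8) = Mul(90, 8) = 720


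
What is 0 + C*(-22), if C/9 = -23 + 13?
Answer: 1980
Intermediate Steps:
C = -90 (C = 9*(-23 + 13) = 9*(-10) = -90)
0 + C*(-22) = 0 - 90*(-22) = 0 + 1980 = 1980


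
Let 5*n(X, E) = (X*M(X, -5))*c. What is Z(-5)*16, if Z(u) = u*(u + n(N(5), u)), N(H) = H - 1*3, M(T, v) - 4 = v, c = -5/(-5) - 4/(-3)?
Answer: 1424/3 ≈ 474.67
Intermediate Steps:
c = 7/3 (c = -5*(-1/5) - 4*(-1/3) = 1 + 4/3 = 7/3 ≈ 2.3333)
M(T, v) = 4 + v
N(H) = -3 + H (N(H) = H - 3 = -3 + H)
n(X, E) = -7*X/15 (n(X, E) = ((X*(4 - 5))*(7/3))/5 = ((X*(-1))*(7/3))/5 = (-X*(7/3))/5 = (-7*X/3)/5 = -7*X/15)
Z(u) = u*(-14/15 + u) (Z(u) = u*(u - 7*(-3 + 5)/15) = u*(u - 7/15*2) = u*(u - 14/15) = u*(-14/15 + u))
Z(-5)*16 = ((1/15)*(-5)*(-14 + 15*(-5)))*16 = ((1/15)*(-5)*(-14 - 75))*16 = ((1/15)*(-5)*(-89))*16 = (89/3)*16 = 1424/3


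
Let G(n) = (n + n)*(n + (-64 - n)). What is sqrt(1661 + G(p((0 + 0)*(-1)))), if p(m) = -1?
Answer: sqrt(1789) ≈ 42.297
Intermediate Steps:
G(n) = -128*n (G(n) = (2*n)*(-64) = -128*n)
sqrt(1661 + G(p((0 + 0)*(-1)))) = sqrt(1661 - 128*(-1)) = sqrt(1661 + 128) = sqrt(1789)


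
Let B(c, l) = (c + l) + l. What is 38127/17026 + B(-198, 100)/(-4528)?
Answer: 43151251/19273432 ≈ 2.2389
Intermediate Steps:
B(c, l) = c + 2*l
38127/17026 + B(-198, 100)/(-4528) = 38127/17026 + (-198 + 2*100)/(-4528) = 38127*(1/17026) + (-198 + 200)*(-1/4528) = 38127/17026 + 2*(-1/4528) = 38127/17026 - 1/2264 = 43151251/19273432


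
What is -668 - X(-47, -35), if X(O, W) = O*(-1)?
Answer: -715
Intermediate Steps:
X(O, W) = -O
-668 - X(-47, -35) = -668 - (-1)*(-47) = -668 - 1*47 = -668 - 47 = -715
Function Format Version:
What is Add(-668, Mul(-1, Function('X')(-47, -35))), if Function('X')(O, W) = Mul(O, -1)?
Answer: -715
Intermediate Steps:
Function('X')(O, W) = Mul(-1, O)
Add(-668, Mul(-1, Function('X')(-47, -35))) = Add(-668, Mul(-1, Mul(-1, -47))) = Add(-668, Mul(-1, 47)) = Add(-668, -47) = -715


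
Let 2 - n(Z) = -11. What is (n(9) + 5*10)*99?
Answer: 6237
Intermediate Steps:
n(Z) = 13 (n(Z) = 2 - 1*(-11) = 2 + 11 = 13)
(n(9) + 5*10)*99 = (13 + 5*10)*99 = (13 + 50)*99 = 63*99 = 6237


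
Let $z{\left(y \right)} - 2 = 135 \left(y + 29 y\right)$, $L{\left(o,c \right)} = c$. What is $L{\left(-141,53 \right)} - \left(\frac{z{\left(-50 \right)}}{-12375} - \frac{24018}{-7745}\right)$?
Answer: $\frac{642836423}{19168875} \approx 33.535$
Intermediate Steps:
$z{\left(y \right)} = 2 + 4050 y$ ($z{\left(y \right)} = 2 + 135 \left(y + 29 y\right) = 2 + 135 \cdot 30 y = 2 + 4050 y$)
$L{\left(-141,53 \right)} - \left(\frac{z{\left(-50 \right)}}{-12375} - \frac{24018}{-7745}\right) = 53 - \left(\frac{2 + 4050 \left(-50\right)}{-12375} - \frac{24018}{-7745}\right) = 53 - \left(\left(2 - 202500\right) \left(- \frac{1}{12375}\right) - - \frac{24018}{7745}\right) = 53 - \left(\left(-202498\right) \left(- \frac{1}{12375}\right) + \frac{24018}{7745}\right) = 53 - \left(\frac{202498}{12375} + \frac{24018}{7745}\right) = 53 - \frac{373113952}{19168875} = \frac{642836423}{19168875}$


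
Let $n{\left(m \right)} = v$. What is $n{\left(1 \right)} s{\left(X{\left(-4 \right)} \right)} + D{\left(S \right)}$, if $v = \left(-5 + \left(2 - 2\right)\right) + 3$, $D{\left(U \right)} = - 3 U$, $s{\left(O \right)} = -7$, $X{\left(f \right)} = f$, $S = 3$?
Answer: $5$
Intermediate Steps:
$v = -2$ ($v = \left(-5 + 0\right) + 3 = -5 + 3 = -2$)
$n{\left(m \right)} = -2$
$n{\left(1 \right)} s{\left(X{\left(-4 \right)} \right)} + D{\left(S \right)} = \left(-2\right) \left(-7\right) - 9 = 14 - 9 = 5$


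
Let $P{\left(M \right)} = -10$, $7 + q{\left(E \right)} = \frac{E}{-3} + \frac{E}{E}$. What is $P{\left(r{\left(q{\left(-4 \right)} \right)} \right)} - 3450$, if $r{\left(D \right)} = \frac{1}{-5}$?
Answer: $-3460$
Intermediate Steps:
$q{\left(E \right)} = -6 - \frac{E}{3}$ ($q{\left(E \right)} = -7 + \left(\frac{E}{-3} + \frac{E}{E}\right) = -7 + \left(E \left(- \frac{1}{3}\right) + 1\right) = -7 - \left(-1 + \frac{E}{3}\right) = -6 - \frac{E}{3}$)
$r{\left(D \right)} = - \frac{1}{5}$
$P{\left(r{\left(q{\left(-4 \right)} \right)} \right)} - 3450 = -10 - 3450 = -3460$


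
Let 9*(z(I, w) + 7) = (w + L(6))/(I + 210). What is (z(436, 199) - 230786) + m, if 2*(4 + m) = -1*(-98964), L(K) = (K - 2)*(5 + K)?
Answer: -117129463/646 ≈ -1.8132e+5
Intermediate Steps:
L(K) = (-2 + K)*(5 + K)
z(I, w) = -7 + (44 + w)/(9*(210 + I)) (z(I, w) = -7 + ((w + (-10 + 6² + 3*6))/(I + 210))/9 = -7 + ((w + (-10 + 36 + 18))/(210 + I))/9 = -7 + ((w + 44)/(210 + I))/9 = -7 + ((44 + w)/(210 + I))/9 = -7 + (44 + w)/(9*(210 + I)))
m = 49478 (m = -4 + (-1*(-98964))/2 = -4 + (½)*98964 = -4 + 49482 = 49478)
(z(436, 199) - 230786) + m = ((-13186 + 199 - 63*436)/(9*(210 + 436)) - 230786) + 49478 = ((⅑)*(-13186 + 199 - 27468)/646 - 230786) + 49478 = ((⅑)*(1/646)*(-40455) - 230786) + 49478 = (-4495/646 - 230786) + 49478 = -149092251/646 + 49478 = -117129463/646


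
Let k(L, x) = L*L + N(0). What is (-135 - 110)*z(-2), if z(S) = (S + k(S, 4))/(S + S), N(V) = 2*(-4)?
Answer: -735/2 ≈ -367.50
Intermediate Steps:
N(V) = -8
k(L, x) = -8 + L**2 (k(L, x) = L*L - 8 = L**2 - 8 = -8 + L**2)
z(S) = (-8 + S + S**2)/(2*S) (z(S) = (S + (-8 + S**2))/(S + S) = (-8 + S + S**2)/((2*S)) = (-8 + S + S**2)*(1/(2*S)) = (-8 + S + S**2)/(2*S))
(-135 - 110)*z(-2) = (-135 - 110)*((1/2)*(-8 - 2 + (-2)**2)/(-2)) = -245*(-1)*(-8 - 2 + 4)/(2*2) = -245*(-1)*(-6)/(2*2) = -245*3/2 = -735/2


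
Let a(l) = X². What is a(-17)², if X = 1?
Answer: 1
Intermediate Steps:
a(l) = 1 (a(l) = 1² = 1)
a(-17)² = 1² = 1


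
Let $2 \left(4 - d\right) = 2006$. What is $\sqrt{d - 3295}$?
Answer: $i \sqrt{4294} \approx 65.529 i$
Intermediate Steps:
$d = -999$ ($d = 4 - 1003 = -999$)
$\sqrt{d - 3295} = \sqrt{-999 - 3295} = \sqrt{-4294} = i \sqrt{4294}$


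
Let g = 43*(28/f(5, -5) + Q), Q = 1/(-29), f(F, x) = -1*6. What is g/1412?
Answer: -17587/122844 ≈ -0.14317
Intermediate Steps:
f(F, x) = -6
Q = -1/29 ≈ -0.034483
g = -17587/87 (g = 43*(28/(-6) - 1/29) = 43*(28*(-1/6) - 1/29) = 43*(-14/3 - 1/29) = 43*(-409/87) = -17587/87 ≈ -202.15)
g/1412 = -17587/87/1412 = -17587/87*1/1412 = -17587/122844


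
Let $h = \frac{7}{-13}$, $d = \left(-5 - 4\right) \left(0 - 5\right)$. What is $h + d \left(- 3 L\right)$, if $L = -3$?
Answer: $\frac{5258}{13} \approx 404.46$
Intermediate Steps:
$d = 45$ ($d = \left(-9\right) \left(-5\right) = 45$)
$h = - \frac{7}{13}$ ($h = 7 \left(- \frac{1}{13}\right) = - \frac{7}{13} \approx -0.53846$)
$h + d \left(- 3 L\right) = - \frac{7}{13} + 45 \left(\left(-3\right) \left(-3\right)\right) = - \frac{7}{13} + 45 \cdot 9 = - \frac{7}{13} + 405 = \frac{5258}{13}$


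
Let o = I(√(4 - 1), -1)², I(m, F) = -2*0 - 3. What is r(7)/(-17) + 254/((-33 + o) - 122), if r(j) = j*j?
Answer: -5736/1241 ≈ -4.6221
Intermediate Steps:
r(j) = j²
I(m, F) = -3 (I(m, F) = 0 - 3 = -3)
o = 9 (o = (-3)² = 9)
r(7)/(-17) + 254/((-33 + o) - 122) = 7²/(-17) + 254/((-33 + 9) - 122) = 49*(-1/17) + 254/(-24 - 122) = -49/17 + 254/(-146) = -49/17 + 254*(-1/146) = -49/17 - 127/73 = -5736/1241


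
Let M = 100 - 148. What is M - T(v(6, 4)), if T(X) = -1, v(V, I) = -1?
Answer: -47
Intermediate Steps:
M = -48
M - T(v(6, 4)) = -48 - 1*(-1) = -48 + 1 = -47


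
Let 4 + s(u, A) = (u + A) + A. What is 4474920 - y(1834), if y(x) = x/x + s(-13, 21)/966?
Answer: 4322771729/966 ≈ 4.4749e+6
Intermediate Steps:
s(u, A) = -4 + u + 2*A (s(u, A) = -4 + ((u + A) + A) = -4 + ((A + u) + A) = -4 + (u + 2*A) = -4 + u + 2*A)
y(x) = 991/966 (y(x) = x/x + (-4 - 13 + 2*21)/966 = 1 + (-4 - 13 + 42)*(1/966) = 1 + 25*(1/966) = 1 + 25/966 = 991/966)
4474920 - y(1834) = 4474920 - 1*991/966 = 4474920 - 991/966 = 4322771729/966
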